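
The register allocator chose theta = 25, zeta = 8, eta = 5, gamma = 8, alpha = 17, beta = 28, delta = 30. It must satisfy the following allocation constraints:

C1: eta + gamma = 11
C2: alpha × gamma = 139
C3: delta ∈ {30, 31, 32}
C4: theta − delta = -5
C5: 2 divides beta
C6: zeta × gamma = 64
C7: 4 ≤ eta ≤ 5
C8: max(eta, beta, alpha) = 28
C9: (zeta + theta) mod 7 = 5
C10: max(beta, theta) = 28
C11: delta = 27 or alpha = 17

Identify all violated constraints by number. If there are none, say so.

Violated: 1 and 2.

C1: eta + gamma = 5 + 8 = 13, not 11 — does not hold.
C2: alpha × gamma = 17 × 8 = 136, not 139 — does not hold.
C3: delta = 30 is in {30, 31, 32} — holds.
C4: theta − delta = 25 − 30 = -5 — holds.
C5: 28 / 2 = 14, so 2 divides 28 — holds.
C6: zeta × gamma = 8 × 8 = 64 — holds.
C7: eta = 5 lies in [4, 5] — holds.
C8: max(5, 28, 17) = 28 — holds.
C9: zeta + theta = 33; 33 mod 7 = 5 — holds.
C10: max(28, 25) = 28 — holds.
C11: delta = 30 ≠ 27, but alpha = 17 = 17 (second disjunct) — holds.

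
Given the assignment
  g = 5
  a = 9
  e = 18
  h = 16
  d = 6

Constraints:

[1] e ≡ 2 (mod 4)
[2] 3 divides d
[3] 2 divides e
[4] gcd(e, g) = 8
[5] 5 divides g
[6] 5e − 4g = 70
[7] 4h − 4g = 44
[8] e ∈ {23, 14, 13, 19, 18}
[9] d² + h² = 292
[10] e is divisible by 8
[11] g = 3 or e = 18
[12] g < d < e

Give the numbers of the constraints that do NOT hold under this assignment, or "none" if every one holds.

[1] 18 mod 4 = 2 — holds.
[2] 6 / 3 = 2, so 3 divides 6 — holds.
[3] 18 / 2 = 9, so 2 divides 18 — holds.
[4] gcd(18, 5) = 1, not 8 — fails.
[5] 5 / 5 = 1, so 5 divides 5 — holds.
[6] 5e − 4g = 5(18) − 4(5) = 70 — holds.
[7] 4h − 4g = 4(16) − 4(5) = 44 — holds.
[8] e = 18 is in {23, 14, 13, 19, 18} — holds.
[9] d² + h² = 6² + 16² = 36 + 256 = 292 — holds.
[10] 18 = 8×2 + 2, so 8 does not divide 18 — fails.
[11] g = 5 ≠ 3, but e = 18 = 18 (second disjunct) — holds.
[12] values 5 < 6 < 18 — holds.

Constraints 4, 10 are violated.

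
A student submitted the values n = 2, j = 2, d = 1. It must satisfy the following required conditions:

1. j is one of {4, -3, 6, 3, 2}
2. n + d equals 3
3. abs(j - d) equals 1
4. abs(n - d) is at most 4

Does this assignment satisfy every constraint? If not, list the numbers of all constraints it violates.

1. j = 2 is in {4, -3, 6, 3, 2}  yes
2. n + d = 2 + 1 = 3  yes
3. abs(2 - 1) = 1  yes
4. abs(2 - 1) = 1; 1 ≤ 4  yes

No violations.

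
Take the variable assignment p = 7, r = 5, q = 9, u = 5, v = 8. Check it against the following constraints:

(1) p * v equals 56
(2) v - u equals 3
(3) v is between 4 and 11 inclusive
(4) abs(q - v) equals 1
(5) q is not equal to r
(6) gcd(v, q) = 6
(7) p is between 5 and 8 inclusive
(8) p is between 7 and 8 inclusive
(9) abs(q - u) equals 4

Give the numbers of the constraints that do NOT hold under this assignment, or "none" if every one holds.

(1) p * v = 7 * 8 = 56  ✔
(2) v - u = 8 - 5 = 3  ✔
(3) v = 8 lies in [4, 11]  ✔
(4) abs(9 - 8) = 1  ✔
(5) q = 9, r = 5; distinct  ✔
(6) gcd(8, 9) = 1, not 6  ✘
(7) p = 7 lies in [5, 8]  ✔
(8) p = 7 lies in [7, 8]  ✔
(9) abs(9 - 5) = 4  ✔

Violated: 6.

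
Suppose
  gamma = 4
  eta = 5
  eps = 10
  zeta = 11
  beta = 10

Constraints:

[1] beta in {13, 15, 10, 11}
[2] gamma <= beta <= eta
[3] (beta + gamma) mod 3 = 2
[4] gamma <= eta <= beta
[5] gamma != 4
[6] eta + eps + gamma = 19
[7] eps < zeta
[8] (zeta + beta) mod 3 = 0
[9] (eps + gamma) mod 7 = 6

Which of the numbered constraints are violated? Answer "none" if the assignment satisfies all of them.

[1] beta = 10 is in {13, 15, 10, 11}  ✔
[2] values 4, 10, 5; beta = 10 is not <= eta = 5  ✘
[3] beta + gamma = 14; 14 mod 3 = 2  ✔
[4] values 4 <= 5 <= 10  ✔
[5] gamma = 4, but 4 is required to differ  ✘
[6] eta + eps + gamma = 5 + 10 + 4 = 19  ✔
[7] eps = 10, zeta = 11; 10 < 11  ✔
[8] zeta + beta = 21; 21 mod 3 = 0  ✔
[9] eps + gamma = 14; 14 mod 7 = 0, not 6  ✘

Constraints 2, 5, and 9 are violated.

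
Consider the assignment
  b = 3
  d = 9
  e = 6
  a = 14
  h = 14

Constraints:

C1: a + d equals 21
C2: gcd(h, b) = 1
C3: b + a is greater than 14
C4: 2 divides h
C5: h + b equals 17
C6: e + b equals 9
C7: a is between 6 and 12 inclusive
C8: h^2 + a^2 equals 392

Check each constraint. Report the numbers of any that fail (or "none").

Constraints 1 and 7 do not hold.

C1: a + d = 14 + 9 = 23, not 21 — does not hold.
C2: gcd(14, 3) = 1 — holds.
C3: b + a = 3 + 14 = 17; 17 > 14 — holds.
C4: 14 / 2 = 7, so 2 divides 14 — holds.
C5: h + b = 14 + 3 = 17 — holds.
C6: e + b = 6 + 3 = 9 — holds.
C7: a = 14 is outside [6, 12] — does not hold.
C8: h^2 + a^2 = 14^2 + 14^2 = 196 + 196 = 392 — holds.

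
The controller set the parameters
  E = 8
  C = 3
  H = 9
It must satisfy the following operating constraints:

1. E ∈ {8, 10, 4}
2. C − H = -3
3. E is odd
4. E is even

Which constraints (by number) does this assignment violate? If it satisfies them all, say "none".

No — constraints 2 and 3 are not satisfied.

1. E = 8 is in {8, 10, 4} — holds.
2. C − H = 3 − 9 = -6, not -3 — fails.
3. E = 8 is even — fails.
4. E = 8 is even — holds.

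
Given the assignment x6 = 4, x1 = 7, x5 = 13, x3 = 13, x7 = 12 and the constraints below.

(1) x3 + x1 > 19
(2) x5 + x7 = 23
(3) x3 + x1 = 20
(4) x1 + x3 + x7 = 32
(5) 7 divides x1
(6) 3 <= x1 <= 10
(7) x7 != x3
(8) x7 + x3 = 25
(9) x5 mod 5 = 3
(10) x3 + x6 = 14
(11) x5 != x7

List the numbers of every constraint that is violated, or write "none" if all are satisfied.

No — constraints 2 and 10 are not satisfied.

(1) x3 + x1 = 13 + 7 = 20; 20 > 19  ✓
(2) x5 + x7 = 13 + 12 = 25, not 23  ✗
(3) x3 + x1 = 13 + 7 = 20  ✓
(4) x1 + x3 + x7 = 7 + 13 + 12 = 32  ✓
(5) 7 / 7 = 1, so 7 divides 7  ✓
(6) x1 = 7 lies in [3, 10]  ✓
(7) x7 = 12, x3 = 13; distinct  ✓
(8) x7 + x3 = 12 + 13 = 25  ✓
(9) 13 mod 5 = 3  ✓
(10) x3 + x6 = 13 + 4 = 17, not 14  ✗
(11) x5 = 13, x7 = 12; distinct  ✓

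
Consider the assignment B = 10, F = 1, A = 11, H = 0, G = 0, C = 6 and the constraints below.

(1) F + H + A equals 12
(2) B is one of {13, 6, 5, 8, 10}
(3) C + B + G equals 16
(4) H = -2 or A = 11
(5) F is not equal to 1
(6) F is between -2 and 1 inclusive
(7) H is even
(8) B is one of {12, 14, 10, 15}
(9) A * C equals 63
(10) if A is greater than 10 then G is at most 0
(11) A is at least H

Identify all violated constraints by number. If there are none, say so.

The assignment fails constraints 5, 9.

(1) F + H + A = 1 + 0 + 11 = 12 — OK.
(2) B = 10 is in {13, 6, 5, 8, 10} — OK.
(3) C + B + G = 6 + 10 + 0 = 16 — OK.
(4) H = 0 ≠ -2, but A = 11 = 11 (second disjunct) — OK.
(5) F = 1, but 1 is required to differ — violated.
(6) F = 1 lies in [-2, 1] — OK.
(7) H = 0 is even — OK.
(8) B = 10 is in {12, 14, 10, 15} — OK.
(9) A * C = 11 * 6 = 66, not 63 — violated.
(10) A = 11 > 10, so we need G ≤ 0; G = 0 ≤ 0 — OK.
(11) A = 11, H = 0; 11 ≥ 0 — OK.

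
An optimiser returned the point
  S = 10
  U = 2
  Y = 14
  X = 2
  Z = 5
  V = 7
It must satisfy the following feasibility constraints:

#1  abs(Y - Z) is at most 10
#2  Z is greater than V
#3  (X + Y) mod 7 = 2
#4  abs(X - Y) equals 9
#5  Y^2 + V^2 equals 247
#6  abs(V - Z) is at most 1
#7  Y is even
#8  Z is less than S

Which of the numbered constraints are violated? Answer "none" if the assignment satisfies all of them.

No — constraints 2, 4, 5, and 6 are not satisfied.

#1 abs(14 - 5) = 9; 9 ≤ 10  ✓
#2 Z = 5, V = 7; 5 ≤ 7 (want >)  ✗
#3 X + Y = 16; 16 mod 7 = 2  ✓
#4 abs(2 - 14) = 12, not 9  ✗
#5 Y^2 + V^2 = 14^2 + 7^2 = 196 + 49 = 245, not 247  ✗
#6 abs(7 - 5) = 2; 2 > 1, exceeds bound 1  ✗
#7 Y = 14 is even  ✓
#8 Z = 5, S = 10; 5 < 10  ✓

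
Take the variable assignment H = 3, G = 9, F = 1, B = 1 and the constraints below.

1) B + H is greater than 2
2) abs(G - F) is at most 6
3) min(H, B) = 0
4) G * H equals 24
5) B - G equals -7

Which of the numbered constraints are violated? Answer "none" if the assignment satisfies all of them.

Violated: 2, 3, 4, and 5.

1) B + H = 1 + 3 = 4; 4 > 2  holds
2) abs(9 - 1) = 8; 8 > 6, exceeds bound 6  fails
3) min(3, 1) = 1, not 0  fails
4) G * H = 9 * 3 = 27, not 24  fails
5) B - G = 1 - 9 = -8, not -7  fails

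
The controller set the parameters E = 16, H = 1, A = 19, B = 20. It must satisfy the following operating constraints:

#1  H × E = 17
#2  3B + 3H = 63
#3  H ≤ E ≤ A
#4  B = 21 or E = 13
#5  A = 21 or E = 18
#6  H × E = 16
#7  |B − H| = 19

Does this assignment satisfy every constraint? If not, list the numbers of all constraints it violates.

The assignment fails constraints 1, 4, and 5.

#1 H × E = 1 × 16 = 16, not 17 — does not hold.
#2 3B + 3H = 3(20) + 3(1) = 63 — holds.
#3 values 1 ≤ 16 ≤ 19 — holds.
#4 B = 20 ≠ 21 and E = 16 ≠ 13; both disjuncts false — does not hold.
#5 A = 19 ≠ 21 and E = 16 ≠ 18; both disjuncts false — does not hold.
#6 H × E = 1 × 16 = 16 — holds.
#7 |20 − 1| = 19 — holds.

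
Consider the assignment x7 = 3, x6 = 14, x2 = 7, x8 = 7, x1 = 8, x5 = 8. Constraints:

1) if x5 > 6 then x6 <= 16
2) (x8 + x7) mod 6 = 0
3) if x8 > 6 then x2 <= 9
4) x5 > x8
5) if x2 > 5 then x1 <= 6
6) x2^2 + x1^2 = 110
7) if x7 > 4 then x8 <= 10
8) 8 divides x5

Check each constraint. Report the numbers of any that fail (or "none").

Constraints 2, 5, 6 are violated.

1) x5 = 8 > 6, so we need x6 ≤ 16; x6 = 14 ≤ 16  OK
2) x8 + x7 = 10; 10 mod 6 = 4, not 0  FAIL
3) x8 = 7 > 6, so we need x2 ≤ 9; x2 = 7 ≤ 9  OK
4) x5 = 8, x8 = 7; 8 > 7  OK
5) x2 = 7 > 5, so we need x1 ≤ 6; but x1 = 8 > 6  FAIL
6) x2^2 + x1^2 = 7^2 + 8^2 = 49 + 64 = 113, not 110  FAIL
7) x7 = 3, not > 4; antecedent false, conditional vacuously true  OK
8) 8 / 8 = 1, so 8 divides 8  OK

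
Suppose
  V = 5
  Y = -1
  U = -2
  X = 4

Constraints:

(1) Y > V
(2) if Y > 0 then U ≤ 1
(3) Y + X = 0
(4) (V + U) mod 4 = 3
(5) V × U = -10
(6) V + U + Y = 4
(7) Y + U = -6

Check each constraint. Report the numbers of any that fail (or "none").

(1) Y = -1, V = 5; -1 ≤ 5 (want >) — violated.
(2) Y = -1, not > 0; antecedent false, conditional vacuously true — OK.
(3) Y + X = -1 + 4 = 3, not 0 — violated.
(4) V + U = 3; 3 mod 4 = 3 — OK.
(5) V × U = 5 × (-2) = -10 — OK.
(6) V + U + Y = 5 + (-2) + (-1) = 2, not 4 — violated.
(7) Y + U = -1 + (-2) = -3, not -6 — violated.

Constraints 1, 3, 6, 7 are violated.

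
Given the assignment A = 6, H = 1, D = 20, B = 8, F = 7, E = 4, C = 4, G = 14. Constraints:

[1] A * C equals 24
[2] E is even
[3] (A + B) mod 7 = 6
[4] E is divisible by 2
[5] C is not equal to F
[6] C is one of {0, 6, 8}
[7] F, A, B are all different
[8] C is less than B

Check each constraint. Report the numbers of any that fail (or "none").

[1] A * C = 6 * 4 = 24 — holds.
[2] E = 4 is even — holds.
[3] A + B = 14; 14 mod 7 = 0, not 6 — does not hold.
[4] 4 / 2 = 2, so 2 divides 4 — holds.
[5] C = 4, F = 7; distinct — holds.
[6] C = 4 is not in {0, 6, 8} — does not hold.
[7] values 7, 6, 8 are pairwise distinct — holds.
[8] C = 4, B = 8; 4 < 8 — holds.

Constraints 3 and 6 are violated.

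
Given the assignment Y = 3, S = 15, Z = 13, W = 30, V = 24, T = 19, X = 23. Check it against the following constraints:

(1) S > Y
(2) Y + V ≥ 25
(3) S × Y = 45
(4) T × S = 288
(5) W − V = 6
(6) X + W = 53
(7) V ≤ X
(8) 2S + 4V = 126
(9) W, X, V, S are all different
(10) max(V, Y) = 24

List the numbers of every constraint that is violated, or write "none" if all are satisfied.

Constraints 4 and 7 are violated.

(1) S = 15, Y = 3; 15 > 3  OK
(2) Y + V = 3 + 24 = 27; 27 ≥ 25  OK
(3) S × Y = 15 × 3 = 45  OK
(4) T × S = 19 × 15 = 285, not 288  FAIL
(5) W − V = 30 − 24 = 6  OK
(6) X + W = 23 + 30 = 53  OK
(7) V = 24, X = 23; 24 > 23 (want ≤)  FAIL
(8) 2S + 4V = 2(15) + 4(24) = 126  OK
(9) values 30, 23, 24, 15 are pairwise distinct  OK
(10) max(24, 3) = 24  OK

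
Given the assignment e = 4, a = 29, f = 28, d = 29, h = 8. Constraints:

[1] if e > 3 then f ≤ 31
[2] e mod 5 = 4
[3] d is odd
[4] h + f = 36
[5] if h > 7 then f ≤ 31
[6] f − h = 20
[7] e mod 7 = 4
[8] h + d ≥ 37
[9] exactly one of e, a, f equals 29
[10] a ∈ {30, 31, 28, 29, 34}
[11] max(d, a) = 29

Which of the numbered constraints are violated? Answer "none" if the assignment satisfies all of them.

[1] e = 4 > 3, so we need f ≤ 31; f = 28 ≤ 31 — holds.
[2] 4 mod 5 = 4 — holds.
[3] d = 29 is odd — holds.
[4] h + f = 8 + 28 = 36 — holds.
[5] h = 8 > 7, so we need f ≤ 31; f = 28 ≤ 31 — holds.
[6] f − h = 28 − 8 = 20 — holds.
[7] 4 mod 7 = 4 — holds.
[8] h + d = 8 + 29 = 37; 37 ≥ 37 — holds.
[9] e=4, a=29, f=28; 1 of them equals 29 — holds.
[10] a = 29 is in {30, 31, 28, 29, 34} — holds.
[11] max(29, 29) = 29 — holds.

No violations.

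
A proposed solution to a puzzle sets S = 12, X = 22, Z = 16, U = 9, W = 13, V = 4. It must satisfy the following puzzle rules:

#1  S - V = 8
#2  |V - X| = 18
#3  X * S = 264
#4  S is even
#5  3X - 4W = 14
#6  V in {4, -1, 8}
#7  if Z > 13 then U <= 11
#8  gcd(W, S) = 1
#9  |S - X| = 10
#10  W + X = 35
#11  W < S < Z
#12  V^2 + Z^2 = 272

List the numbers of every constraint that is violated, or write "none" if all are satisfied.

#1 S - V = 12 - 4 = 8 — OK.
#2 |4 - 22| = 18 — OK.
#3 X * S = 22 * 12 = 264 — OK.
#4 S = 12 is even — OK.
#5 3X - 4W = 3(22) - 4(13) = 14 — OK.
#6 V = 4 is in {4, -1, 8} — OK.
#7 Z = 16 > 13, so we need U ≤ 11; U = 9 ≤ 11 — OK.
#8 gcd(13, 12) = 1 — OK.
#9 |12 - 22| = 10 — OK.
#10 W + X = 13 + 22 = 35 — OK.
#11 values 13, 12, 16; W = 13 is not < S = 12 — violated.
#12 V^2 + Z^2 = 4^2 + 16^2 = 16 + 256 = 272 — OK.

Constraint 11 does not hold.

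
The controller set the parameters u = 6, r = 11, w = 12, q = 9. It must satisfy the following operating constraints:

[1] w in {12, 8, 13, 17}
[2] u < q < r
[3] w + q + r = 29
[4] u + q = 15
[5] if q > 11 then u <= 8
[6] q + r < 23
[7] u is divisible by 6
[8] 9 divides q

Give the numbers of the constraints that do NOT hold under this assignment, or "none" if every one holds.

[1] w = 12 is in {12, 8, 13, 17} — holds.
[2] values 6 < 9 < 11 — holds.
[3] w + q + r = 12 + 9 + 11 = 32, not 29 — fails.
[4] u + q = 6 + 9 = 15 — holds.
[5] q = 9, not > 11; antecedent false, conditional vacuously true — holds.
[6] q + r = 9 + 11 = 20; 20 < 23 — holds.
[7] 6 / 6 = 1, so 6 divides 6 — holds.
[8] 9 / 9 = 1, so 9 divides 9 — holds.

The assignment fails constraint 3.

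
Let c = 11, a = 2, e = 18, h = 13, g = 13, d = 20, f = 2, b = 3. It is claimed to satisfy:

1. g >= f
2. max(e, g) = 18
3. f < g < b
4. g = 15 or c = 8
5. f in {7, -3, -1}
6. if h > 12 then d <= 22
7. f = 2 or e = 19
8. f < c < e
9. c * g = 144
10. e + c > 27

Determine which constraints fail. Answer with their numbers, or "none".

1. g = 13, f = 2; 13 ≥ 2  OK
2. max(18, 13) = 18  OK
3. values 2, 13, 3; g = 13 is not < b = 3  FAIL
4. g = 13 ≠ 15 and c = 11 ≠ 8; both disjuncts false  FAIL
5. f = 2 is not in {7, -3, -1}  FAIL
6. h = 13 > 12, so we need d ≤ 22; d = 20 ≤ 22  OK
7. f = 2 = 2 (first disjunct)  OK
8. values 2 < 11 < 18  OK
9. c * g = 11 * 13 = 143, not 144  FAIL
10. e + c = 18 + 11 = 29; 29 > 27  OK

The assignment fails constraints 3, 4, 5, and 9.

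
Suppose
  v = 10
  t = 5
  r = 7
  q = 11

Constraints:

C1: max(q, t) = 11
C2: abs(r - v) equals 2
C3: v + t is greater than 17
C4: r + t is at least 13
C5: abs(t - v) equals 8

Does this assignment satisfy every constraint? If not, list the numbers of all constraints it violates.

Violated: 2, 3, 4, and 5.

C1: max(11, 5) = 11  true
C2: abs(7 - 10) = 3, not 2  false
C3: v + t = 10 + 5 = 15; 15 ≤ 17, bound 17 not met  false
C4: r + t = 7 + 5 = 12; 12 < 13, bound 13 not met  false
C5: abs(5 - 10) = 5, not 8  false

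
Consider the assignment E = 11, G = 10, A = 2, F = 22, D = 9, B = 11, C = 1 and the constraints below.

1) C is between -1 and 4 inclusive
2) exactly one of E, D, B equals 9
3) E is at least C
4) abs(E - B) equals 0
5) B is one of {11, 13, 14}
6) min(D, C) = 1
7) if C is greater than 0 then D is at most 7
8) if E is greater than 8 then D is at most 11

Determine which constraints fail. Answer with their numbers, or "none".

Constraint 7 is violated.

1) C = 1 lies in [-1, 4] — satisfied.
2) E=11, D=9, B=11; 1 of them equals 9 — satisfied.
3) E = 11, C = 1; 11 ≥ 1 — satisfied.
4) abs(11 - 11) = 0 — satisfied.
5) B = 11 is in {11, 13, 14} — satisfied.
6) min(9, 1) = 1 — satisfied.
7) C = 1 > 0, so we need D ≤ 7; but D = 9 > 7 — violated.
8) E = 11 > 8, so we need D ≤ 11; D = 9 ≤ 11 — satisfied.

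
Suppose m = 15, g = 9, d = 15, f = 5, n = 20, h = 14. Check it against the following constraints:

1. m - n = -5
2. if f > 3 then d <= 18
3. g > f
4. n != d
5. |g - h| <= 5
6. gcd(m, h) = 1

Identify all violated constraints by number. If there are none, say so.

1. m - n = 15 - 20 = -5 — OK.
2. f = 5 > 3, so we need d ≤ 18; d = 15 ≤ 18 — OK.
3. g = 9, f = 5; 9 > 5 — OK.
4. n = 20, d = 15; distinct — OK.
5. |9 - 14| = 5; 5 ≤ 5 — OK.
6. gcd(15, 14) = 1 — OK.

All constraints are satisfied.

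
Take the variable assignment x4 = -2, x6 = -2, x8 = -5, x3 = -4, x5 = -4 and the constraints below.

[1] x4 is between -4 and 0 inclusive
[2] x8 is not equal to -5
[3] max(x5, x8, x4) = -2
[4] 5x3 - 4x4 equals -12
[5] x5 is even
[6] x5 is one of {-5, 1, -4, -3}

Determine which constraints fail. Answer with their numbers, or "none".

[1] x4 = -2 lies in [-4, 0] — OK.
[2] x8 = -5, but -5 is required to differ — violated.
[3] max(-4, -5, -2) = -2 — OK.
[4] 5x3 - 4x4 = 5(-4) - 4(-2) = -12 — OK.
[5] x5 = -4 is even — OK.
[6] x5 = -4 is in {-5, 1, -4, -3} — OK.

Violated: 2.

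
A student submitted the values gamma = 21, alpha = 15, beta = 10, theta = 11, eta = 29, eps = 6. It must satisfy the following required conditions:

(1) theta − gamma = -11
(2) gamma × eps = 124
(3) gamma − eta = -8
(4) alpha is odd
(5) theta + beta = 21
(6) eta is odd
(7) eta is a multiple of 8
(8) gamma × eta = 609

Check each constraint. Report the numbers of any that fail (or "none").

(1) theta − gamma = 11 − 21 = -10, not -11  ✘
(2) gamma × eps = 21 × 6 = 126, not 124  ✘
(3) gamma − eta = 21 − 29 = -8  ✔
(4) alpha = 15 is odd  ✔
(5) theta + beta = 11 + 10 = 21  ✔
(6) eta = 29 is odd  ✔
(7) 29 = 8×3 + 5, so 8 does not divide 29  ✘
(8) gamma × eta = 21 × 29 = 609  ✔

The assignment fails constraints 1, 2, 7.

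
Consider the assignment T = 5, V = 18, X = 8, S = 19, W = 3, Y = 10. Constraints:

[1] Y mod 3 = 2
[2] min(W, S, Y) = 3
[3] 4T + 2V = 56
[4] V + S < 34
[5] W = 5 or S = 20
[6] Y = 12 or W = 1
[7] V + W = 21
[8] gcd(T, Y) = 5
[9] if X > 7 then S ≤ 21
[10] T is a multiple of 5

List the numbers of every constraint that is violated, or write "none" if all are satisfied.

[1] 10 mod 3 = 1, not 2 — does not hold.
[2] min(3, 19, 10) = 3 — holds.
[3] 4T + 2V = 4(5) + 2(18) = 56 — holds.
[4] V + S = 18 + 19 = 37; 37 ≥ 34, bound 34 not met — does not hold.
[5] W = 3 ≠ 5 and S = 19 ≠ 20; both disjuncts false — does not hold.
[6] Y = 10 ≠ 12 and W = 3 ≠ 1; both disjuncts false — does not hold.
[7] V + W = 18 + 3 = 21 — holds.
[8] gcd(5, 10) = 5 — holds.
[9] X = 8 > 7, so we need S ≤ 21; S = 19 ≤ 21 — holds.
[10] 5 / 5 = 1, so 5 divides 5 — holds.

The assignment fails constraints 1, 4, 5, 6.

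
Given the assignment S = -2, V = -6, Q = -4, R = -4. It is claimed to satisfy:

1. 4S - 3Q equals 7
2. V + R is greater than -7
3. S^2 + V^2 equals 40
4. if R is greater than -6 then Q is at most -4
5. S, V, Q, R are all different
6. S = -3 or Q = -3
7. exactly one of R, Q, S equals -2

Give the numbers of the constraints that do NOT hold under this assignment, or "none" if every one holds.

1. 4S - 3Q = 4(-2) - 3(-4) = 4, not 7  ✘
2. V + R = -6 + (-4) = -10; -10 ≤ -7, bound -7 not met  ✘
3. S^2 + V^2 = (-2)^2 + (-6)^2 = 4 + 36 = 40  ✔
4. R = -4 > -6, so we need Q ≤ -4; Q = -4 ≤ -4  ✔
5. Q = R = -4, not all different  ✘
6. S = -2 ≠ -3 and Q = -4 ≠ -3; both disjuncts false  ✘
7. R=-4, Q=-4, S=-2; 1 of them equals -2  ✔

Constraints 1, 2, 5, 6 do not hold.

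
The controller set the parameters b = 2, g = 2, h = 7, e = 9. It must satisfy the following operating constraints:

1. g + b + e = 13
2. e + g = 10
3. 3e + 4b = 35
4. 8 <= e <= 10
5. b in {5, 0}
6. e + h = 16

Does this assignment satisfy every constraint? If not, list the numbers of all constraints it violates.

1. g + b + e = 2 + 2 + 9 = 13  OK
2. e + g = 9 + 2 = 11, not 10  FAIL
3. 3e + 4b = 3(9) + 4(2) = 35  OK
4. e = 9 lies in [8, 10]  OK
5. b = 2 is not in {5, 0}  FAIL
6. e + h = 9 + 7 = 16  OK

Constraints 2 and 5 are violated.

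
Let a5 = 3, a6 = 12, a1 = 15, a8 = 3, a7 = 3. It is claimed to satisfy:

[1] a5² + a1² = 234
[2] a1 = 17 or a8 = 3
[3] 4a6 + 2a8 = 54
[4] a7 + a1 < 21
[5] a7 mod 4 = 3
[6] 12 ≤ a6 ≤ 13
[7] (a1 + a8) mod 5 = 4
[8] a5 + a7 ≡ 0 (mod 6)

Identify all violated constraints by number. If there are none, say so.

[1] a5² + a1² = 3² + 15² = 9 + 225 = 234 — holds.
[2] a1 = 15 ≠ 17, but a8 = 3 = 3 (second disjunct) — holds.
[3] 4a6 + 2a8 = 4(12) + 2(3) = 54 — holds.
[4] a7 + a1 = 3 + 15 = 18; 18 < 21 — holds.
[5] 3 mod 4 = 3 — holds.
[6] a6 = 12 lies in [12, 13] — holds.
[7] a1 + a8 = 18; 18 mod 5 = 3, not 4 — fails.
[8] a5 + a7 = 6; 6 mod 6 = 0 — holds.

The assignment fails constraint 7.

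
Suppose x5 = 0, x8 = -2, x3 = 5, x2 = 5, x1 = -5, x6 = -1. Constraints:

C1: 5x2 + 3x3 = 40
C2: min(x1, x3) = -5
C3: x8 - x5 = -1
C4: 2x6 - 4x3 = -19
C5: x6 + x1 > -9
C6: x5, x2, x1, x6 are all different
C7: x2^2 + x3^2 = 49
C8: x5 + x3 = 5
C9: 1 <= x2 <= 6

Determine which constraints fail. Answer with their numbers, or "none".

Constraints 3, 4, and 7 are violated.

C1: 5x2 + 3x3 = 5(5) + 3(5) = 40 — OK.
C2: min(-5, 5) = -5 — OK.
C3: x8 - x5 = -2 - 0 = -2, not -1 — violated.
C4: 2x6 - 4x3 = 2(-1) - 4(5) = -22, not -19 — violated.
C5: x6 + x1 = -1 + (-5) = -6; -6 > -9 — OK.
C6: values 0, 5, -5, -1 are pairwise distinct — OK.
C7: x2^2 + x3^2 = 5^2 + 5^2 = 25 + 25 = 50, not 49 — violated.
C8: x5 + x3 = 0 + 5 = 5 — OK.
C9: x2 = 5 lies in [1, 6] — OK.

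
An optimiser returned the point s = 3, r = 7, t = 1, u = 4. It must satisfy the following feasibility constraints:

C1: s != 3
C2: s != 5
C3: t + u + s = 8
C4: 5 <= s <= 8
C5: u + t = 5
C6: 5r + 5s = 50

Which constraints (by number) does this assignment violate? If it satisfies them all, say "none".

C1: s = 3, but 3 is required to differ  no
C2: s = 3, and 3 ≠ 5  yes
C3: t + u + s = 1 + 4 + 3 = 8  yes
C4: s = 3 is outside [5, 8]  no
C5: u + t = 4 + 1 = 5  yes
C6: 5r + 5s = 5(7) + 5(3) = 50  yes

Constraints 1 and 4 are violated.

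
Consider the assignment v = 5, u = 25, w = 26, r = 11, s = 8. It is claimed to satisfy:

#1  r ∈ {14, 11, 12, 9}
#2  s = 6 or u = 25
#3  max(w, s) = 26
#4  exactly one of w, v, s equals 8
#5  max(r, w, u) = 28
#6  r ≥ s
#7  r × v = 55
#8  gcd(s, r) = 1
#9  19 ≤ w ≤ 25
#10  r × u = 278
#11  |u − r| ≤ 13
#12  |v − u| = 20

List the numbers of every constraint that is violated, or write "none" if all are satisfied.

No — constraints 5, 9, 10, 11 are not satisfied.

#1 r = 11 is in {14, 11, 12, 9}  ✓
#2 s = 8 ≠ 6, but u = 25 = 25 (second disjunct)  ✓
#3 max(26, 8) = 26  ✓
#4 w=26, v=5, s=8; 1 of them equals 8  ✓
#5 max(11, 26, 25) = 26, not 28  ✗
#6 r = 11, s = 8; 11 ≥ 8  ✓
#7 r × v = 11 × 5 = 55  ✓
#8 gcd(8, 11) = 1  ✓
#9 w = 26 is outside [19, 25]  ✗
#10 r × u = 11 × 25 = 275, not 278  ✗
#11 |25 − 11| = 14; 14 > 13, exceeds bound 13  ✗
#12 |5 − 25| = 20  ✓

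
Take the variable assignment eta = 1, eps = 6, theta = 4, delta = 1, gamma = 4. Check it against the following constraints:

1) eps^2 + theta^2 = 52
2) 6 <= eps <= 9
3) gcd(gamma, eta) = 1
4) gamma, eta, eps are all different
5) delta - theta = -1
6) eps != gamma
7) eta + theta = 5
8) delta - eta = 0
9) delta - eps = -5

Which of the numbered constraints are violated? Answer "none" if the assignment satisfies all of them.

No — constraint 5 is not satisfied.

1) eps^2 + theta^2 = 6^2 + 4^2 = 36 + 16 = 52 — OK.
2) eps = 6 lies in [6, 9] — OK.
3) gcd(4, 1) = 1 — OK.
4) values 4, 1, 6 are pairwise distinct — OK.
5) delta - theta = 1 - 4 = -3, not -1 — violated.
6) eps = 6, gamma = 4; distinct — OK.
7) eta + theta = 1 + 4 = 5 — OK.
8) delta - eta = 1 - 1 = 0 — OK.
9) delta - eps = 1 - 6 = -5 — OK.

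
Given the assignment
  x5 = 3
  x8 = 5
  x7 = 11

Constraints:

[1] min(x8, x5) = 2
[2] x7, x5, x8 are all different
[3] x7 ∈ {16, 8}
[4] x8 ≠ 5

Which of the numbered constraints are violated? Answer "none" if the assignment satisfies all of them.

Constraints 1, 3, and 4 are violated.

[1] min(5, 3) = 3, not 2 — violated.
[2] values 11, 3, 5 are pairwise distinct — satisfied.
[3] x7 = 11 is not in {16, 8} — violated.
[4] x8 = 5, but 5 is required to differ — violated.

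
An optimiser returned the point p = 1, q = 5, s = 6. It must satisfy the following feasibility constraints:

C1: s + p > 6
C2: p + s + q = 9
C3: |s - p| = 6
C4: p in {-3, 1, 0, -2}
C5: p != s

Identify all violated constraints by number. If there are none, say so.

C1: s + p = 6 + 1 = 7; 7 > 6 — satisfied.
C2: p + s + q = 1 + 6 + 5 = 12, not 9 — violated.
C3: |6 - 1| = 5, not 6 — violated.
C4: p = 1 is in {-3, 1, 0, -2} — satisfied.
C5: p = 1, s = 6; distinct — satisfied.

Constraints 2, 3 do not hold.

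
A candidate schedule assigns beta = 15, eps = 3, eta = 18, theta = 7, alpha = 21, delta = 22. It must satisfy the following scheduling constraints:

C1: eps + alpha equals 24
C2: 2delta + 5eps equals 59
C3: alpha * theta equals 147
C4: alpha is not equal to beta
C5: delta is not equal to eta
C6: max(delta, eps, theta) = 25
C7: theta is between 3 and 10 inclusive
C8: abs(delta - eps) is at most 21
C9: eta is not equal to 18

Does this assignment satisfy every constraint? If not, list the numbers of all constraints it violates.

The assignment fails constraints 6 and 9.

C1: eps + alpha = 3 + 21 = 24 — holds.
C2: 2delta + 5eps = 2(22) + 5(3) = 59 — holds.
C3: alpha * theta = 21 * 7 = 147 — holds.
C4: alpha = 21, beta = 15; distinct — holds.
C5: delta = 22, eta = 18; distinct — holds.
C6: max(22, 3, 7) = 22, not 25 — fails.
C7: theta = 7 lies in [3, 10] — holds.
C8: abs(22 - 3) = 19; 19 ≤ 21 — holds.
C9: eta = 18, but 18 is required to differ — fails.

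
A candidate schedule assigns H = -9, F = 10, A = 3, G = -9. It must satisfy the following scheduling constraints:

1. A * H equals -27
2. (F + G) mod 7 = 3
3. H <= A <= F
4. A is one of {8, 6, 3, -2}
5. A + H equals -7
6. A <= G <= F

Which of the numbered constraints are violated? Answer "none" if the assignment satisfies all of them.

No — constraints 2, 5, and 6 are not satisfied.

1. A * H = 3 * (-9) = -27  ✔
2. F + G = 1; 1 mod 7 = 1, not 3  ✘
3. values -9 <= 3 <= 10  ✔
4. A = 3 is in {8, 6, 3, -2}  ✔
5. A + H = 3 + (-9) = -6, not -7  ✘
6. values 3, -9, 10; A = 3 is not <= G = -9  ✘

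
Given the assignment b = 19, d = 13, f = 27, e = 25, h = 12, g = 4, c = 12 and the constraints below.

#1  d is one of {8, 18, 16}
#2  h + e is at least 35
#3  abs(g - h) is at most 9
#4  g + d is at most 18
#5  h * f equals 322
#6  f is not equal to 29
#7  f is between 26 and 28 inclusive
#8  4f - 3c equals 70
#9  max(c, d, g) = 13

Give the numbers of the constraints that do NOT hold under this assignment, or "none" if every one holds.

The assignment fails constraints 1, 5, and 8.

#1 d = 13 is not in {8, 18, 16} — does not hold.
#2 h + e = 12 + 25 = 37; 37 ≥ 35 — holds.
#3 abs(4 - 12) = 8; 8 ≤ 9 — holds.
#4 g + d = 4 + 13 = 17; 17 ≤ 18 — holds.
#5 h * f = 12 * 27 = 324, not 322 — does not hold.
#6 f = 27, and 27 ≠ 29 — holds.
#7 f = 27 lies in [26, 28] — holds.
#8 4f - 3c = 4(27) - 3(12) = 72, not 70 — does not hold.
#9 max(12, 13, 4) = 13 — holds.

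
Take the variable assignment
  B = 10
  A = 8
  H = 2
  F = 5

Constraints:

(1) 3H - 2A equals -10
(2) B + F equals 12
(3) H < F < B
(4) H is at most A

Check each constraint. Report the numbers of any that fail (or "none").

Violated: 2.

(1) 3H - 2A = 3(2) - 2(8) = -10  true
(2) B + F = 10 + 5 = 15, not 12  false
(3) values 2 < 5 < 10  true
(4) H = 2, A = 8; 2 ≤ 8  true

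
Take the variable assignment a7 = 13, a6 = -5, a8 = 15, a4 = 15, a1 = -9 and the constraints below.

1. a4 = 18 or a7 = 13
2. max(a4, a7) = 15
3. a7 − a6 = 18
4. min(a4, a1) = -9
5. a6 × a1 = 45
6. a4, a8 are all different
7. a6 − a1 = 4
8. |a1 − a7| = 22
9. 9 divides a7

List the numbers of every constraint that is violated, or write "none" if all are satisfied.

No — constraints 6, 9 are not satisfied.

1. a4 = 15 ≠ 18, but a7 = 13 = 13 (second disjunct) — holds.
2. max(15, 13) = 15 — holds.
3. a7 − a6 = 13 − (-5) = 18 — holds.
4. min(15, -9) = -9 — holds.
5. a6 × a1 = -5 × (-9) = 45 — holds.
6. a4 = a8 = 15, not all different — fails.
7. a6 − a1 = -5 − (-9) = 4 — holds.
8. |-9 − 13| = 22 — holds.
9. 13 = 9×1 + 4, so 9 does not divide 13 — fails.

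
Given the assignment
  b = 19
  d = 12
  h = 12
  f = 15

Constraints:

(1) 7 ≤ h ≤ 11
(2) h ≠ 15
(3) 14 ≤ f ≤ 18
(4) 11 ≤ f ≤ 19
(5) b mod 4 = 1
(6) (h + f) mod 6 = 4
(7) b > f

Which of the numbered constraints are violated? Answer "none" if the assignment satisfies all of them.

The assignment fails constraints 1, 5, 6.

(1) h = 12 is outside [7, 11]  no
(2) h = 12, and 12 ≠ 15  yes
(3) f = 15 lies in [14, 18]  yes
(4) f = 15 lies in [11, 19]  yes
(5) 19 mod 4 = 3, not 1  no
(6) h + f = 27; 27 mod 6 = 3, not 4  no
(7) b = 19, f = 15; 19 > 15  yes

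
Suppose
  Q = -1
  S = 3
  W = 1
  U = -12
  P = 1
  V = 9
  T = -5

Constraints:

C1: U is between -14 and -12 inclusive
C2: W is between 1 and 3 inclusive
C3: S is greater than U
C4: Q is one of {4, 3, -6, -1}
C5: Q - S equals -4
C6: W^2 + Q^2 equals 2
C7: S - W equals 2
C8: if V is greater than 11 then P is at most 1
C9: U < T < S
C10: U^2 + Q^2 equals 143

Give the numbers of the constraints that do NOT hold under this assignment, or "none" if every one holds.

C1: U = -12 lies in [-14, -12] — satisfied.
C2: W = 1 lies in [1, 3] — satisfied.
C3: S = 3, U = -12; 3 > -12 — satisfied.
C4: Q = -1 is in {4, 3, -6, -1} — satisfied.
C5: Q - S = -1 - 3 = -4 — satisfied.
C6: W^2 + Q^2 = 1^2 + (-1)^2 = 1 + 1 = 2 — satisfied.
C7: S - W = 3 - 1 = 2 — satisfied.
C8: V = 9, not > 11; antecedent false, conditional vacuously true — satisfied.
C9: values -12 < -5 < 3 — satisfied.
C10: U^2 + Q^2 = (-12)^2 + (-1)^2 = 144 + 1 = 145, not 143 — violated.

Violated: 10.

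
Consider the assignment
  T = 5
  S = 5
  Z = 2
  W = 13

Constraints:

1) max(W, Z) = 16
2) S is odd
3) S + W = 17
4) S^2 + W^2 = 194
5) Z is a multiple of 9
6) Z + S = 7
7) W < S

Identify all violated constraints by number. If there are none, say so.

The assignment fails constraints 1, 3, 5, 7.

1) max(13, 2) = 13, not 16  ✗
2) S = 5 is odd  ✓
3) S + W = 5 + 13 = 18, not 17  ✗
4) S^2 + W^2 = 5^2 + 13^2 = 25 + 169 = 194  ✓
5) 2 = 9*0 + 2, so 9 does not divide 2  ✗
6) Z + S = 2 + 5 = 7  ✓
7) W = 13, S = 5; 13 ≥ 5 (want <)  ✗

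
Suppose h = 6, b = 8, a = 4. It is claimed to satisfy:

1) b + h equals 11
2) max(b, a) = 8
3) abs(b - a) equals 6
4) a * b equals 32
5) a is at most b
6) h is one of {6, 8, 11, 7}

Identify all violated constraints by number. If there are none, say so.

1) b + h = 8 + 6 = 14, not 11 — violated.
2) max(8, 4) = 8 — OK.
3) abs(8 - 4) = 4, not 6 — violated.
4) a * b = 4 * 8 = 32 — OK.
5) a = 4, b = 8; 4 ≤ 8 — OK.
6) h = 6 is in {6, 8, 11, 7} — OK.

Constraints 1 and 3 do not hold.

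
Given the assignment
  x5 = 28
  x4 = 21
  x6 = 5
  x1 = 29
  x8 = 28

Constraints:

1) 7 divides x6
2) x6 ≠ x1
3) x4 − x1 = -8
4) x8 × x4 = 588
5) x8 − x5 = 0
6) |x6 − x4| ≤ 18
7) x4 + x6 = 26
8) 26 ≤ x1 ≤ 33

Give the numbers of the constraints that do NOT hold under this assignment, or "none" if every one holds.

1) 5 = 7×0 + 5, so 7 does not divide 5 — violated.
2) x6 = 5, x1 = 29; distinct — satisfied.
3) x4 − x1 = 21 − 29 = -8 — satisfied.
4) x8 × x4 = 28 × 21 = 588 — satisfied.
5) x8 − x5 = 28 − 28 = 0 — satisfied.
6) |5 − 21| = 16; 16 ≤ 18 — satisfied.
7) x4 + x6 = 21 + 5 = 26 — satisfied.
8) x1 = 29 lies in [26, 33] — satisfied.

The assignment fails constraint 1.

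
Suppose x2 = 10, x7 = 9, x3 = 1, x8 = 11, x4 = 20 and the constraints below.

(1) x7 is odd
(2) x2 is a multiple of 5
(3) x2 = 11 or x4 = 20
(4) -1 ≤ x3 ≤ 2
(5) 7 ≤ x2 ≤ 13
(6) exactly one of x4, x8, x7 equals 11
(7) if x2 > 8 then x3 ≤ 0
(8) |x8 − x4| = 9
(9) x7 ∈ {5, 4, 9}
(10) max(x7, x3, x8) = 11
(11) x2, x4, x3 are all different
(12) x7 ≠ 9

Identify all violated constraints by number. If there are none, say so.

(1) x7 = 9 is odd  ✓
(2) 10 / 5 = 2, so 5 divides 10  ✓
(3) x2 = 10 ≠ 11, but x4 = 20 = 20 (second disjunct)  ✓
(4) x3 = 1 lies in [-1, 2]  ✓
(5) x2 = 10 lies in [7, 13]  ✓
(6) x4=20, x8=11, x7=9; 1 of them equals 11  ✓
(7) x2 = 10 > 8, so we need x3 ≤ 0; but x3 = 1 > 0  ✗
(8) |11 − 20| = 9  ✓
(9) x7 = 9 is in {5, 4, 9}  ✓
(10) max(9, 1, 11) = 11  ✓
(11) values 10, 20, 1 are pairwise distinct  ✓
(12) x7 = 9, but 9 is required to differ  ✗

The assignment fails constraints 7, 12.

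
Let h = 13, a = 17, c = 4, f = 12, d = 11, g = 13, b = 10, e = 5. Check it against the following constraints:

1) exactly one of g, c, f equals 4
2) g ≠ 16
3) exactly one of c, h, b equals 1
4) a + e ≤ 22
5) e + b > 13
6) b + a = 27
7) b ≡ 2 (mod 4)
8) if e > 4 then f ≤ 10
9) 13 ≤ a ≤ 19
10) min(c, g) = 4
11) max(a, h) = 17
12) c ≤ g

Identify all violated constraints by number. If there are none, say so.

The assignment fails constraints 3 and 8.

1) g=13, c=4, f=12; 1 of them equals 4  holds
2) g = 13, and 13 ≠ 16  holds
3) c=4, h=13, b=10; 0 of them equal 1, not exactly one  fails
4) a + e = 17 + 5 = 22; 22 ≤ 22  holds
5) e + b = 5 + 10 = 15; 15 > 13  holds
6) b + a = 10 + 17 = 27  holds
7) 10 mod 4 = 2  holds
8) e = 5 > 4, so we need f ≤ 10; but f = 12 > 10  fails
9) a = 17 lies in [13, 19]  holds
10) min(4, 13) = 4  holds
11) max(17, 13) = 17  holds
12) c = 4, g = 13; 4 ≤ 13  holds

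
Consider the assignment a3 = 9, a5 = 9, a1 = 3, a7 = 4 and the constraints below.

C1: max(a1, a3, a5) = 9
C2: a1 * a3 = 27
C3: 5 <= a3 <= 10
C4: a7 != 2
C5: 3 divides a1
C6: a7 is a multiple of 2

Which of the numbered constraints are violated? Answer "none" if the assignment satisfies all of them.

All constraints are satisfied.

C1: max(3, 9, 9) = 9 — satisfied.
C2: a1 * a3 = 3 * 9 = 27 — satisfied.
C3: a3 = 9 lies in [5, 10] — satisfied.
C4: a7 = 4, and 4 ≠ 2 — satisfied.
C5: 3 / 3 = 1, so 3 divides 3 — satisfied.
C6: 4 / 2 = 2, so 2 divides 4 — satisfied.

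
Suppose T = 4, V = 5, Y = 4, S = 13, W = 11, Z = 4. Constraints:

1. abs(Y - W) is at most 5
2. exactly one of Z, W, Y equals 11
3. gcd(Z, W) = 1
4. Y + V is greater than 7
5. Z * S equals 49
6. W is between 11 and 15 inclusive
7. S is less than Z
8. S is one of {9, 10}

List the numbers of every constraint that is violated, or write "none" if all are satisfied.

1. abs(4 - 11) = 7; 7 > 5, exceeds bound 5  ✗
2. Z=4, W=11, Y=4; 1 of them equals 11  ✓
3. gcd(4, 11) = 1  ✓
4. Y + V = 4 + 5 = 9; 9 > 7  ✓
5. Z * S = 4 * 13 = 52, not 49  ✗
6. W = 11 lies in [11, 15]  ✓
7. S = 13, Z = 4; 13 ≥ 4 (want <)  ✗
8. S = 13 is not in {9, 10}  ✗

No — constraints 1, 5, 7, and 8 are not satisfied.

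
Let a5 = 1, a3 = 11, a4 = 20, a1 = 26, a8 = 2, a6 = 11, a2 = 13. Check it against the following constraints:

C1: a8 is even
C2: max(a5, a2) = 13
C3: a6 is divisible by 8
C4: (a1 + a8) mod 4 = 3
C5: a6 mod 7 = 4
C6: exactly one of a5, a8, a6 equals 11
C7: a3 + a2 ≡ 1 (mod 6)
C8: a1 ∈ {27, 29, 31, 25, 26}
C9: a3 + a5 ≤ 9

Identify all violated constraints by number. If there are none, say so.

C1: a8 = 2 is even  ✓
C2: max(1, 13) = 13  ✓
C3: 11 = 8×1 + 3, so 8 does not divide 11  ✗
C4: a1 + a8 = 28; 28 mod 4 = 0, not 3  ✗
C5: 11 mod 7 = 4  ✓
C6: a5=1, a8=2, a6=11; 1 of them equals 11  ✓
C7: a3 + a2 = 24; 24 mod 6 = 0, not 1  ✗
C8: a1 = 26 is in {27, 29, 31, 25, 26}  ✓
C9: a3 + a5 = 11 + 1 = 12; 12 > 9, bound 9 not met  ✗

No — constraints 3, 4, 7, and 9 are not satisfied.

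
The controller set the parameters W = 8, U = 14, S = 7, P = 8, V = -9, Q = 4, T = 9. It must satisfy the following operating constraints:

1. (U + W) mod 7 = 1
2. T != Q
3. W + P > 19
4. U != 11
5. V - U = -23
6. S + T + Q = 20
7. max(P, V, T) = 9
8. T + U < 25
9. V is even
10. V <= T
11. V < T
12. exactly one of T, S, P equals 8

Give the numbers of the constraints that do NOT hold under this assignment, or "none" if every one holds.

1. U + W = 22; 22 mod 7 = 1 — OK.
2. T = 9, Q = 4; distinct — OK.
3. W + P = 8 + 8 = 16; 16 ≤ 19, bound 19 not met — violated.
4. U = 14, and 14 ≠ 11 — OK.
5. V - U = -9 - 14 = -23 — OK.
6. S + T + Q = 7 + 9 + 4 = 20 — OK.
7. max(8, -9, 9) = 9 — OK.
8. T + U = 9 + 14 = 23; 23 < 25 — OK.
9. V = -9 is odd — violated.
10. V = -9, T = 9; -9 ≤ 9 — OK.
11. V = -9, T = 9; -9 < 9 — OK.
12. T=9, S=7, P=8; 1 of them equals 8 — OK.

Constraints 3 and 9 do not hold.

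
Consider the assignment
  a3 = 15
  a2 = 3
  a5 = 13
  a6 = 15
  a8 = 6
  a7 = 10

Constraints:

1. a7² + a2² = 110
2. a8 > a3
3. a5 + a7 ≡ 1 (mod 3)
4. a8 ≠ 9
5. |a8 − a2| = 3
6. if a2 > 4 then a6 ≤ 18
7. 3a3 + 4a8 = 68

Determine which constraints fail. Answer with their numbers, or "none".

Violated: 1, 2, 3, and 7.

1. a7² + a2² = 10² + 3² = 100 + 9 = 109, not 110  fails
2. a8 = 6, a3 = 15; 6 ≤ 15 (want >)  fails
3. a5 + a7 = 23; 23 mod 3 = 2, not 1  fails
4. a8 = 6, and 6 ≠ 9  holds
5. |6 − 3| = 3  holds
6. a2 = 3, not > 4; antecedent false, conditional vacuously true  holds
7. 3a3 + 4a8 = 3(15) + 4(6) = 69, not 68  fails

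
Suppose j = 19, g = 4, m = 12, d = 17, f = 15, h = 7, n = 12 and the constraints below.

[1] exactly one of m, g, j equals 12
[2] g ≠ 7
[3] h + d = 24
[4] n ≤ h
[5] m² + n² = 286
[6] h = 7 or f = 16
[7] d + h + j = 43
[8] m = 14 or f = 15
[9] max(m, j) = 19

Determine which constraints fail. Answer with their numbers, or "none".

Constraints 4 and 5 do not hold.

[1] m=12, g=4, j=19; 1 of them equals 12 — OK.
[2] g = 4, and 4 ≠ 7 — OK.
[3] h + d = 7 + 17 = 24 — OK.
[4] n = 12, h = 7; 12 > 7 (want ≤) — violated.
[5] m² + n² = 12² + 12² = 144 + 144 = 288, not 286 — violated.
[6] h = 7 = 7 (first disjunct) — OK.
[7] d + h + j = 17 + 7 + 19 = 43 — OK.
[8] m = 12 ≠ 14, but f = 15 = 15 (second disjunct) — OK.
[9] max(12, 19) = 19 — OK.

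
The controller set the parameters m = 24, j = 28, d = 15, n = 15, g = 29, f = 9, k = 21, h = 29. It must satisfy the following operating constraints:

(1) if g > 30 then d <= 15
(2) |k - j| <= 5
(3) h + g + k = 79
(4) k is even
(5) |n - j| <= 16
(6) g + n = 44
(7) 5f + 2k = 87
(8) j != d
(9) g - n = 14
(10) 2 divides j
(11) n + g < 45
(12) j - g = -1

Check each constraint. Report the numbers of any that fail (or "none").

(1) g = 29, not > 30; antecedent false, conditional vacuously true — satisfied.
(2) |21 - 28| = 7; 7 > 5, exceeds bound 5 — violated.
(3) h + g + k = 29 + 29 + 21 = 79 — satisfied.
(4) k = 21 is odd — violated.
(5) |15 - 28| = 13; 13 ≤ 16 — satisfied.
(6) g + n = 29 + 15 = 44 — satisfied.
(7) 5f + 2k = 5(9) + 2(21) = 87 — satisfied.
(8) j = 28, d = 15; distinct — satisfied.
(9) g - n = 29 - 15 = 14 — satisfied.
(10) 28 / 2 = 14, so 2 divides 28 — satisfied.
(11) n + g = 15 + 29 = 44; 44 < 45 — satisfied.
(12) j - g = 28 - 29 = -1 — satisfied.

Violated: 2 and 4.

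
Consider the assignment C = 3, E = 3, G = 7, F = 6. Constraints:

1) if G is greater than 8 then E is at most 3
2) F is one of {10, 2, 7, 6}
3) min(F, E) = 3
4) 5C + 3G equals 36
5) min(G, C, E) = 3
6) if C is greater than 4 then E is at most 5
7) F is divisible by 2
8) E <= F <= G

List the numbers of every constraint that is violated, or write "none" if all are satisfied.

No violations.

1) G = 7, not > 8; antecedent false, conditional vacuously true — OK.
2) F = 6 is in {10, 2, 7, 6} — OK.
3) min(6, 3) = 3 — OK.
4) 5C + 3G = 5(3) + 3(7) = 36 — OK.
5) min(7, 3, 3) = 3 — OK.
6) C = 3, not > 4; antecedent false, conditional vacuously true — OK.
7) 6 / 2 = 3, so 2 divides 6 — OK.
8) values 3 <= 6 <= 7 — OK.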